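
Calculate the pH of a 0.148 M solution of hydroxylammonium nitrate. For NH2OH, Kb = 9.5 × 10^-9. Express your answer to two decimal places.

NH3OH+ is the conjugate acid of the weak base NH2OH.
Ka = Kw/Kb = 1.0×10^-14 / 9.5 × 10^-9 = 1.05 × 10^-6
From the ICE table, Ka = x²/(0.148 − x) = 1.05 × 10^-6.
Neglecting x in the denominator: x = √(1.05 × 10^-6 × 0.148) = 3.94 × 10^-4 M
pH = −log[H+] = −log(3.94 × 10^-4) = 3.40

pH = 3.40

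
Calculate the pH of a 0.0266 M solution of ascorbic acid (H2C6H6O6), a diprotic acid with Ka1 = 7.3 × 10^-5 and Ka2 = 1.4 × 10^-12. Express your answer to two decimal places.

pH = 2.87

Ka1 ≫ Ka2, so treat the first dissociation as the only significant source of H+.
Ka1 = x²/(0.0266 − x) = 7.3 × 10^-5
Solving the quadratic: x = (−Ka1 + √(Ka1² + 4·Ka1·C₀))/2 = 1.36 × 10^-3 M
pH = −log(1.36 × 10^-3) = 2.87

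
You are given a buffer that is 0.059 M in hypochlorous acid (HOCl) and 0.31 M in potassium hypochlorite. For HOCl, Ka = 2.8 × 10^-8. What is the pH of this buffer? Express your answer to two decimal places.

pKa = −log(2.8 × 10^-8) = 7.553
pH = pKa + log([A⁻]/[HA]) = 7.553 + log(0.31/0.059)
pH = 7.553 + (+0.721) = 8.27

pH = 8.27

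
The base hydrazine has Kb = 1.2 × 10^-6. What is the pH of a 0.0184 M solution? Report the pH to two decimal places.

N2H4 + H2O ⇌ N2H5+ + OH-
Kb = [OH-]²/(0.0184 − [OH-]) = 1.2 × 10^-6
Since Kb ≪ C₀, [OH-] ≈ √(Kb·C₀) = 1.49 × 10^-4 M.
pOH = 3.83, so pH = 14.00 − pOH = 10.17

pH = 10.17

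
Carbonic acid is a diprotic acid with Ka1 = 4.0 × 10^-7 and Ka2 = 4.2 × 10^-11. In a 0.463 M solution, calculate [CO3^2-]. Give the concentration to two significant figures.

4.2 × 10^-11 M

First ionization gives [H+] ≈ [HCO3-] = 4.30 × 10^-4 M.
Second step: Ka2 = [H+][CO3^2-]/[HCO3-] ≈ [CO3^2-] (since [H+] ≈ [HCO3-]).
So [CO3^2-] ≈ Ka2.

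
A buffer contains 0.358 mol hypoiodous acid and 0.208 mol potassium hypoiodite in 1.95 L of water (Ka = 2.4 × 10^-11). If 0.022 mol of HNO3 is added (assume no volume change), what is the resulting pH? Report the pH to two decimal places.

pH = 10.31

After neutralization: n(HOI) = 0.38 mol, n(OI-) = 0.186 mol.
pKa = −log(2.4 × 10^-11) = 10.620
pH = pKa + log(n_OI-/n_HOI) = 10.620 + log(0.186/0.38) = 10.620 + (-0.310)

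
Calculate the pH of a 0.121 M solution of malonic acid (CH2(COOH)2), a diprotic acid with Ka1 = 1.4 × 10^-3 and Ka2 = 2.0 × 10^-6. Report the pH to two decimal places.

Ka1 ≫ Ka2, so treat the first dissociation as the only significant source of H+.
Ka1 = x²/(0.121 − x) = 1.4 × 10^-3
Solving the quadratic: x = (−Ka1 + √(Ka1² + 4·Ka1·C₀))/2 = 1.23 × 10^-2 M
pH = −log(1.23 × 10^-2) = 1.91

pH = 1.91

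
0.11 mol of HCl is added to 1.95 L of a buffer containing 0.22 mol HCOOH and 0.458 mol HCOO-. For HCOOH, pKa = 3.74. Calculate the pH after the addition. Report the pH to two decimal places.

After neutralization: n(HCOOH) = 0.33 mol, n(HCOO-) = 0.348 mol.
pH = pKa + log([A⁻]/[HA]) = 3.74 + log(0.348/0.33) = 3.74 +0.023

pH = 3.76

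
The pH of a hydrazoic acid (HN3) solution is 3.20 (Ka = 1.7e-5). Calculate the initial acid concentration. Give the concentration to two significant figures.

C₀ = 2.4 × 10^-2 M

[H+] = 10^(-3.20) = 6.31 × 10^-4 M = x
Ka = x²/(C₀ − x) ⇒ C₀ = x + x²/Ka
C₀ = 6.31 × 10^-4 + (6.31 × 10^-4)²/(1.7 × 10^-5) = 2.41 × 10^-2 M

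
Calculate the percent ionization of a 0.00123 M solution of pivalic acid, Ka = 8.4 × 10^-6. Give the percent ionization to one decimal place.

7.9%

(CH3)3CCOOH ⇌ (CH3)3CCOO- + H+; let x = [H+] at equilibrium.
Solve x² + 8.4e-06x − 1.03e-08 = 0 → x = 9.75 × 10^-5 M
% ionization = x/C₀ × 100% = 9.75 × 10^-5/0.00123 × 100% = 7.9%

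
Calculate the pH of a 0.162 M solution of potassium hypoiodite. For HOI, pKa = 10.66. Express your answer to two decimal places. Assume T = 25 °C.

OI- is the conjugate base of the weak acid HOI.
Ka = 10^(−10.66) = 2.19 × 10^-11
Kb = Kw/Ka = 1.0×10^-14 / 2.19 × 10^-11 = 4.57 × 10^-4
From the ICE table, Kb = [OH-]²/(0.162 − [OH-]) = 4.57 × 10^-4.
[OH-] is not negligible relative to C₀; solve [OH-]² + 0.000457·[OH-] − 7.4e-05 = 0.
[OH-] = [−0.000457 + √(0.000457² + 0.000296)]/2 = 8.38 × 10^-3 M
pOH = −log(8.38 × 10^-3) = 2.08; pH = 14.00 − 2.08 = 11.92

pH = 11.92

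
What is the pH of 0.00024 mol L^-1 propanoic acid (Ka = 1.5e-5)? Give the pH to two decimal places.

pH = 4.28

CH3CH2COOH ⇌ CH3CH2COO- + H+
Ka = [H+]²/(0.00024 − [H+]) = 1.5 × 10^-5
The 5% rule fails; solving [H+]² + Ka·[H+] − Ka·C₀ = 0 exactly:
[H+] = (−Ka + √(Ka² + 4·Ka·C₀))/2 = 5.30 × 10^-5 M
pH = −log(5.30 × 10^-5) = 4.28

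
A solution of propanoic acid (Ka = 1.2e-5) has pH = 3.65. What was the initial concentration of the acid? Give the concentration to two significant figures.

C₀ = 4.4 × 10^-3 M

[H+] = 10^(-3.65) = 2.24 × 10^-4 M = x
Ka = x²/(C₀ − x) ⇒ C₀ = x + x²/Ka
C₀ = 2.24 × 10^-4 + (2.24 × 10^-4)²/(1.2 × 10^-5) = 4.41 × 10^-3 M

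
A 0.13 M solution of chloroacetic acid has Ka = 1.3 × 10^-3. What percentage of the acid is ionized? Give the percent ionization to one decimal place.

ClCH2COOH ⇌ ClCH2COO- + H+; let x = [H+] at equilibrium.
Ka = x²/(C₀ − x); solving the quadratic gives x = 1.24 × 10^-2 M.
% ionization = x/C₀ × 100% = 1.24 × 10^-2/0.13 × 100% = 9.5%

9.5%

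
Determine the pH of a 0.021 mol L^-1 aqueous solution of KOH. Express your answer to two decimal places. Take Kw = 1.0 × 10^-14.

pH = 12.32

KOH is a strong base; [OH-] = 0.021 M.
pOH = -log(0.021) = 1.68
pH = 14.00 - 1.68 = 12.32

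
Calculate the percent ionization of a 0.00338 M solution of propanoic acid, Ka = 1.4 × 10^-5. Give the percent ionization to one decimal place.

CH3CH2COOH ⇌ CH3CH2COO- + H+; let x = [H+] at equilibrium.
Solve x² + 1.4e-05x − 4.73e-08 = 0 → x = 2.11 × 10^-4 M
Fraction ionized = 2.11 × 10^-4 / 0.00338 = 0.0624 → 6.2%

6.2%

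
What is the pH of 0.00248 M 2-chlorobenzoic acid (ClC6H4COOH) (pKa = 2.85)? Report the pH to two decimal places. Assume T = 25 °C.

pH = 2.89

ClC6H4COOH ⇌ ClC6H4COO- + H+
Ka = 10^(−2.85) = 1.41 × 10^-3
From the ICE table, Ka = x²/(0.00248 − x) = 1.41 × 10^-3.
x is not negligible relative to C₀; solve x² + 0.00141·x − 3.5e-06 = 0.
x = (−Ka + √(Ka² + 4·Ka·C₀))/2 = 1.29 × 10^-3 M
pH = −log(1.29 × 10^-3) = 2.89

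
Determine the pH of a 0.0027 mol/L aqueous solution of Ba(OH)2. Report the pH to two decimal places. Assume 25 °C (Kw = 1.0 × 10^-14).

pH = 11.73

Ba(OH)2 is a strong base (each formula unit releases 2 OH-); [OH-] = 0.0054 M.
pOH = -log(0.0054) = 2.27
pH = 14.00 - 2.27 = 11.73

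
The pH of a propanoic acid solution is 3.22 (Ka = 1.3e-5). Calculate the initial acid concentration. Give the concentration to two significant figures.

[H+] = 10^(-3.22) = 6.03 × 10^-4 M = x
Ka = x²/(C₀ − x) ⇒ C₀ = x + x²/Ka
C₀ = 6.03 × 10^-4 + (6.03 × 10^-4)²/(1.3 × 10^-5) = 2.86 × 10^-2 M

C₀ = 2.9 × 10^-2 M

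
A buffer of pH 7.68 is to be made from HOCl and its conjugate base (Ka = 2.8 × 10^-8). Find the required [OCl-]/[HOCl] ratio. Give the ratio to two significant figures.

ratio = 1.3

pKa = -log(2.8 × 10^-8) = 7.553
pH = pKa + log(r) ⇒ log(r) = 7.68 − 7.553 = +0.127
r = [OCl-]/[HOCl] = 10^(+0.127) = 1.34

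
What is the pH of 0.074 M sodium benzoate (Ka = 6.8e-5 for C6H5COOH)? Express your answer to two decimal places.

C6H5COO- is the conjugate base of the weak acid C6H5COOH.
Kb = Kw/Ka = 1.0×10^-14 / 6.8 × 10^-5 = 1.47 × 10^-10
Let x = [OH-] at equilibrium. Kb = x²/(0.074 − x).
Assume x ≪ 0.074: x ≈ √(1.47 × 10^-10 × 0.074) = 3.30 × 10^-6 M
pOH = 5.48, so pH = 14.00 − pOH = 8.52

pH = 8.52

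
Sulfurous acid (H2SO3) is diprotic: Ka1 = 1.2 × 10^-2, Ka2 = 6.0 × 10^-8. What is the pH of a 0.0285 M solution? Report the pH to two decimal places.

pH = 1.87

Ka1 ≫ Ka2, so treat the first dissociation as the only significant source of H+.
Ka1 = x²/(0.0285 − x) = 1.2 × 10^-2
Solving the quadratic: x = (−Ka1 + √(Ka1² + 4·Ka1·C₀))/2 = 1.34 × 10^-2 M
pH = −log(1.34 × 10^-2) = 1.87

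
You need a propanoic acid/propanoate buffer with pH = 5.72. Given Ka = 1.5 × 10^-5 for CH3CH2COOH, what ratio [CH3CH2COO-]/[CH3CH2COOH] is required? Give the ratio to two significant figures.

ratio = 7.9

pKa = -log(1.5 × 10^-5) = 4.824
pH = pKa + log(r) ⇒ log(r) = 5.72 − 4.824 = +0.896
r = [CH3CH2COO-]/[CH3CH2COOH] = 10^(+0.896) = 7.87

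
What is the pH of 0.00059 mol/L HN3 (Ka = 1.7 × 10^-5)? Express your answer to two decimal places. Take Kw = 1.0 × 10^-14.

HN3 ⇌ N3- + H+
From the ICE table, Ka = x²/(0.00059 − x) = 1.7 × 10^-5.
x is not negligible relative to C₀; solve x² + 1.7e-05·x − 1e-08 = 0.
x = [−1.7e-05 + √(1.7e-05² + 4.01e-08)]/2 = 9.20 × 10^-5 M
pH = −log(9.20 × 10^-5) = 4.04

pH = 4.04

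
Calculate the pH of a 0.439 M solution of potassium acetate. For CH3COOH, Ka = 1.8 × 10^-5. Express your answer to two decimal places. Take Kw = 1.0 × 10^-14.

CH3COO- is the conjugate base of the weak acid CH3COOH.
Kb = Kw/Ka = 1.0×10^-14 / 1.8 × 10^-5 = 5.56 × 10^-10
From the ICE table, Kb = [OH-]²/(0.439 − [OH-]) = 5.56 × 10^-10.
Assume [OH-] ≪ 0.439: [OH-] ≈ √(5.56 × 10^-10 × 0.439) = 1.56 × 10^-5 M
([OH-]/C₀ = 0.0036% < 5%, so the approximation holds.)
pOH = −log(1.56 × 10^-5) = 4.81; pH = 14.00 − 4.81 = 9.19

pH = 9.19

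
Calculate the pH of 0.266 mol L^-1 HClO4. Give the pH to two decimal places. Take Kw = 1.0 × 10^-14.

pH = 0.58

HClO4 is a strong acid and dissociates completely, so [H+] = 0.266 M.
pH = -log(0.266) = 0.58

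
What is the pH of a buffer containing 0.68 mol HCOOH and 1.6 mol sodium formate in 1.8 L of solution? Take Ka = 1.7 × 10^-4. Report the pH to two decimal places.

pKa = −log(1.7 × 10^-4) = 3.770
Henderson–Hasselbalch: pH = pKa + log([HCOO-]/[HCOOH]) = 3.770 + log(1.6/0.68)
pH = 3.770 + (+0.372) = 4.14

pH = 4.14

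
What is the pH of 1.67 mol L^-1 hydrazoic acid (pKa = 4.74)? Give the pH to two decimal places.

HN3 ⇌ N3- + H+
Ka = 10^(−4.74) = 1.82 × 10^-5
Ka = x²/(1.67 − x) = 1.82 × 10^-5
Neglecting x in the denominator: x = √(1.82 × 10^-5 × 1.67) = 5.51 × 10^-3 M
(x/C₀ = 0.33% < 5%, so the approximation holds.)
pH = −log(5.51 × 10^-3) = 2.26

pH = 2.26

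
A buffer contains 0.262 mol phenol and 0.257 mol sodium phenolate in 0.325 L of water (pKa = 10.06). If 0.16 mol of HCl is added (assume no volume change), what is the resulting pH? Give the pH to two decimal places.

pH = 9.42

Added H+ converts C6H5O- to C6H5OH: C6H5OH → 0.422 mol, C6H5O- → 0.097 mol.
Henderson–Hasselbalch with mole ratio 0.097/0.422: pH = 10.06 + (-0.639)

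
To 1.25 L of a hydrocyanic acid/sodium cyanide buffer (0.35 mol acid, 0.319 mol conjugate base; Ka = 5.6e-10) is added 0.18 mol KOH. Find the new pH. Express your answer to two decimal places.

pH = 9.72

After neutralization: n(HCN) = 0.17 mol, n(CN-) = 0.499 mol.
pKa = −log(5.6 × 10^-10) = 9.252
pH = pKa + log(n_CN-/n_HCN) = 9.252 + log(0.499/0.17) = 9.252 + (+0.468)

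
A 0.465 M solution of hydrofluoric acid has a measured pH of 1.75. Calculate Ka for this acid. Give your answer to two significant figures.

[H+] = 10^(-1.75) = 1.78 × 10^-2 M
At equilibrium [HA] = 0.465 − 1.78 × 10^-2 = 4.47 × 10^-1 M
Ka = [H+][A-]/[HA] = (1.78 × 10^-2)² / 4.47 × 10^-1 = 7.1 × 10^-4

Ka = 7.1 × 10^-4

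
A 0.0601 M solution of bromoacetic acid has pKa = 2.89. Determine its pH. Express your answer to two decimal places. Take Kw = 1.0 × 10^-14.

pH = 2.09

BrCH2COOH ⇌ BrCH2COO- + H+
Ka = 10^(−2.89) = 1.29 × 10^-3
Ka = x²/(0.0601 − x) = 1.29 × 10^-3
x is not negligible relative to C₀; solve x² + 0.00129·x − 7.75e-05 = 0.
x = [−0.00129 + √(0.00129² + 0.00031)]/2 = 8.18 × 10^-3 M
pH = −log[H+] = −log(8.18 × 10^-3) = 2.09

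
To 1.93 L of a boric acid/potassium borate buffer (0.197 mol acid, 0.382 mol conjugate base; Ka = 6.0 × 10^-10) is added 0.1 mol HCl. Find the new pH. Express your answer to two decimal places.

After neutralization: n(B(OH)3) = 0.297 mol, n(B(OH)4-) = 0.282 mol.
pKa = −log(6.0 × 10^-10) = 9.222
pH = pKa + log(n_B(OH)4-/n_B(OH)3) = 9.222 + log(0.282/0.297) = 9.222 + (-0.023)

pH = 9.20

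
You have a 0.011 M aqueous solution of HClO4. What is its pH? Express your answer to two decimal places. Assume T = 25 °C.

pH = 1.96

HClO4 is a strong acid and dissociates completely, so [H+] = 0.011 M.
pH = -log(0.011) = 1.96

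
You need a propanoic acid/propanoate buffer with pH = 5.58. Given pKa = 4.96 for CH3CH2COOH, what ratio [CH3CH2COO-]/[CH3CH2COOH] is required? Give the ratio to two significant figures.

pH = pKa + log(r) ⇒ log(r) = 5.58 − 4.96 = +0.62
r = [CH3CH2COO-]/[CH3CH2COOH] = 10^(+0.62) = 4.17

ratio = 4.2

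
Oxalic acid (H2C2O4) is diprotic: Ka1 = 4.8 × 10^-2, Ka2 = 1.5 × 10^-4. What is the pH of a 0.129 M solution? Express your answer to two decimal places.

Since Ka1 ≫ Ka2, the first ionization dominates [H+].
Ka1 = x²/(0.129 − x) = 4.8 × 10^-2
Solving the quadratic: x = (−Ka1 + √(Ka1² + 4·Ka1·C₀))/2 = 5.83 × 10^-2 M
pH = −log(5.83 × 10^-2) = 1.23

pH = 1.23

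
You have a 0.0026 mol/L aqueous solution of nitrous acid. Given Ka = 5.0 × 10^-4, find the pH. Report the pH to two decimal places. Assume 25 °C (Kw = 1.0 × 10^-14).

pH = 3.04

HNO2 ⇌ NO2- + H+
Let x = [H+] at equilibrium. Ka = x²/(0.0026 − x).
Here C₀/Ka ≈ 5.2, so the small-x approximation fails. Use the quadratic:
x = [−0.0005 + √(0.0005² + 5.2e-06)]/2 = 9.17 × 10^-4 M
pH = −log(9.17 × 10^-4) = 3.04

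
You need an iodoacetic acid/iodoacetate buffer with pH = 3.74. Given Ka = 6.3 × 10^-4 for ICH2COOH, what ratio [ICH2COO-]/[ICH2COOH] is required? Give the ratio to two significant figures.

pKa = -log(6.3 × 10^-4) = 3.201
pH = pKa + log(r) ⇒ log(r) = 3.74 − 3.201 = +0.539
r = [ICH2COO-]/[ICH2COOH] = 10^(+0.539) = 3.46

ratio = 3.5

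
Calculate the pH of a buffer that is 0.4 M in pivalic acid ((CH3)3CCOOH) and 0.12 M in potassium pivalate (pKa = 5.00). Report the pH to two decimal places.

pH = 4.48

pH = pKa + log([A⁻]/[HA]) = 5.00 + log(0.12/0.4)
pH = 5.00 + (-0.523) = 4.48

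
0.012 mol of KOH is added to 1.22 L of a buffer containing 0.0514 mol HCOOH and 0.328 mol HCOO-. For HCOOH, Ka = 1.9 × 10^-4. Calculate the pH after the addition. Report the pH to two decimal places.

After neutralization: n(HCOOH) = 0.0394 mol, n(HCOO-) = 0.34 mol.
pKa = −log(1.9 × 10^-4) = 3.721
Henderson–Hasselbalch with mole ratio 0.34/0.0394: pH = 3.721 + (+0.936)

pH = 4.66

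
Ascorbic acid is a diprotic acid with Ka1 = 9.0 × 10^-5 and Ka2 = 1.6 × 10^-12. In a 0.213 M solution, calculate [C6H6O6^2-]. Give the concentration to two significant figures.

First ionization gives [H+] ≈ [HC6H6O6-] = 4.38 × 10^-3 M.
Second step: Ka2 = [H+][C6H6O6^2-]/[HC6H6O6-] ≈ [C6H6O6^2-] (since [H+] ≈ [HC6H6O6-]).
So [C6H6O6^2-] ≈ Ka2.

1.6 × 10^-12 M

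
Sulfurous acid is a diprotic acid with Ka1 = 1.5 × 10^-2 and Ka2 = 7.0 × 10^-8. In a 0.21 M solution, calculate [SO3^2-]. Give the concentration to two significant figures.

7.0 × 10^-8 M

First ionization gives [H+] ≈ [HSO3-] = 4.91 × 10^-2 M.
Second step: Ka2 = [H+][SO3^2-]/[HSO3-] ≈ [SO3^2-] (since [H+] ≈ [HSO3-]).
So [SO3^2-] ≈ Ka2.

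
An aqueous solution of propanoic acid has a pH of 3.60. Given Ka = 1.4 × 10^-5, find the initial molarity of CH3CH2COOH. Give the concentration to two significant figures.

C₀ = 4.8 × 10^-3 M

[H+] = 10^(-3.60) = 2.51 × 10^-4 M = x
Ka = x²/(C₀ − x) ⇒ C₀ = x + x²/Ka
C₀ = 2.51 × 10^-4 + (2.51 × 10^-4)²/(1.4 × 10^-5) = 4.75 × 10^-3 M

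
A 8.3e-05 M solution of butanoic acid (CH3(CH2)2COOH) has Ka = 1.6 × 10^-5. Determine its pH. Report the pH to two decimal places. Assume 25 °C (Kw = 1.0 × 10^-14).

CH3(CH2)2COOH ⇌ CH3(CH2)2COO- + H+
Let x = [H+] at equilibrium. Ka = x²/(8.3e-05 − x).
x is not negligible relative to C₀; solve x² + 1.6e-05·x − 1.33e-09 = 0.
x = (−Ka + √(Ka² + 4·Ka·C₀))/2 = 2.93 × 10^-5 M
pH = −log(2.93 × 10^-5) = 4.53

pH = 4.53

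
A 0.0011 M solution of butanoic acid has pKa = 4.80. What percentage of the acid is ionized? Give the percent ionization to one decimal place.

CH3(CH2)2COOH ⇌ CH3(CH2)2COO- + H+; let x = [H+] at equilibrium.
Ka = 10^(−4.80) = 1.58 × 10^-5
Solve x² + 1.58e-05x − 1.74e-08 = 0 → x = 1.24 × 10^-4 M
Fraction ionized = 1.24 × 10^-4 / 0.0011 = 0.1127 → 11.3%

11.3%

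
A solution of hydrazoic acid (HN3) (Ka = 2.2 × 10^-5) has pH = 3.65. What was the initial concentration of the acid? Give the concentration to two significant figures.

[H+] = 10^(-3.65) = 2.24 × 10^-4 M = x
Ka = x²/(C₀ − x) ⇒ C₀ = x + x²/Ka
C₀ = 2.24 × 10^-4 + (2.24 × 10^-4)²/(2.2 × 10^-5) = 2.50 × 10^-3 M

C₀ = 2.5 × 10^-3 M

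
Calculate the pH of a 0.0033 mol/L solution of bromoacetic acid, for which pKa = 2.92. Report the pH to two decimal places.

pH = 2.83

BrCH2COOH ⇌ BrCH2COO- + H+
Ka = 10^(−2.92) = 1.20 × 10^-3
From the ICE table, Ka = [H+]²/(0.0033 − [H+]) = 1.20 × 10^-3.
Here C₀/Ka ≈ 2.75, so the small-[H+] approximation fails. Use the quadratic:
[H+] = [−0.0012 + √(0.0012² + 1.58e-05)]/2 = 1.48 × 10^-3 M
pH = −log[H+] = −log(1.48 × 10^-3) = 2.83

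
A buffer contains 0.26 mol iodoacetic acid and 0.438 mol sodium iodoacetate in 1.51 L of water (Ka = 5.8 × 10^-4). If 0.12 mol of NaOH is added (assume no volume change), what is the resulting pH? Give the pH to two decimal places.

pH = 3.84

After neutralization: n(ICH2COOH) = 0.14 mol, n(ICH2COO-) = 0.558 mol.
pKa = −log(5.8 × 10^-4) = 3.237
pH = pKa + log(n_ICH2COO-/n_ICH2COOH) = 3.237 + log(0.558/0.14) = 3.237 + (+0.601)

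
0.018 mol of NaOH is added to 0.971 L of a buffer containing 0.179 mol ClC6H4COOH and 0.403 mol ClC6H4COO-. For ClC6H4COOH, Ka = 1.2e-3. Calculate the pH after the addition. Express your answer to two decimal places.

After neutralization: n(ClC6H4COOH) = 0.161 mol, n(ClC6H4COO-) = 0.421 mol.
pKa = −log(1.2 × 10^-3) = 2.921
pH = pKa + log([A⁻]/[HA]) = 2.921 + log(0.421/0.161) = 2.921 +0.417

pH = 3.34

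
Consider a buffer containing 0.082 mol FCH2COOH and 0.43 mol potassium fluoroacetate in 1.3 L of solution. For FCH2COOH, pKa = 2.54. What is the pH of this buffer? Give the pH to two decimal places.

Using pH = pKa + log([base]/[acid]) with [base]/[acid] = 0.43/0.082:
pH = 2.54 + (+0.720) = 3.26

pH = 3.26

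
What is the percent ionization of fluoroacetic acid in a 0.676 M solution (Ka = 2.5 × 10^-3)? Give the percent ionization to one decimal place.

5.9%

FCH2COOH ⇌ FCH2COO- + H+; let x = [H+] at equilibrium.
Ka = x²/(C₀ − x); solving the quadratic gives x = 3.99 × 10^-2 M.
Fraction ionized = 3.99 × 10^-2 / 0.676 = 0.0590 → 5.9%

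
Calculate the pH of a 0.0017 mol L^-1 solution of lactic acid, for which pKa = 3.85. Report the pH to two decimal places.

CH3CH(OH)COOH ⇌ CH3CH(OH)COO- + H+
Ka = 10^(−3.85) = 1.41 × 10^-4
From the ICE table, Ka = [H+]²/(0.0017 − [H+]) = 1.41 × 10^-4.
[H+] is not negligible relative to C₀; solve [H+]² + 0.000141·[H+] − 2.4e-07 = 0.
[H+] = [−0.000141 + √(0.000141² + 9.59e-07)]/2 = 4.24 × 10^-4 M
pH = −log(4.24 × 10^-4) = 3.37

pH = 3.37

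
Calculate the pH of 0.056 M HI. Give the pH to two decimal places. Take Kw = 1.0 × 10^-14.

HI is a strong acid and dissociates completely, so [H+] = 0.056 M.
pH = -log(0.056) = 1.25

pH = 1.25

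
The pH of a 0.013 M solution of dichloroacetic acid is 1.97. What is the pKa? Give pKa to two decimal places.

[H+] = 10^(-1.97) = 1.07 × 10^-2 M
At equilibrium [HA] = 0.013 − 1.07 × 10^-2 = 2.30 × 10^-3 M
Ka = [H+][A-]/[HA] = (1.07 × 10^-2)² / 2.30 × 10^-3 = 4.98 × 10^-2
pKa = -log(4.98 × 10^-2) = 1.30

pKa = 1.30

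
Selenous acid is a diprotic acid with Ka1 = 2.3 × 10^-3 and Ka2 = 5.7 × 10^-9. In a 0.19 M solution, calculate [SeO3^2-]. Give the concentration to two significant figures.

5.7 × 10^-9 M

First ionization gives [H+] ≈ [HSeO3-] = 1.98 × 10^-2 M.
Second step: Ka2 = [H+][SeO3^2-]/[HSeO3-] ≈ [SeO3^2-] (since [H+] ≈ [HSeO3-]).
So [SeO3^2-] ≈ Ka2.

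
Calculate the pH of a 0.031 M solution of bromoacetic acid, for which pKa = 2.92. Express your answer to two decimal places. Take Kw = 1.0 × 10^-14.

pH = 2.26

BrCH2COOH ⇌ BrCH2COO- + H+
Ka = 10^(−2.92) = 1.20 × 10^-3
Let x = [H+] at equilibrium. Ka = x²/(0.031 − x).
The 5% rule fails; solving x² + Ka·x − Ka·C₀ = 0 exactly:
x = [−0.0012 + √(0.0012² + 0.000149)]/2 = 5.53 × 10^-3 M
pH = −log[H+] = −log(5.53 × 10^-3) = 2.26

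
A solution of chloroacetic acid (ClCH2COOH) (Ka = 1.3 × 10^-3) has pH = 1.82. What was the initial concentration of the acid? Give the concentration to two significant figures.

[H+] = 10^(-1.82) = 1.51 × 10^-2 M = x
Ka = x²/(C₀ − x) ⇒ C₀ = x + x²/Ka
C₀ = 1.51 × 10^-2 + (1.51 × 10^-2)²/(1.3 × 10^-3) = 1.90 × 10^-1 M

C₀ = 1.9 × 10^-1 M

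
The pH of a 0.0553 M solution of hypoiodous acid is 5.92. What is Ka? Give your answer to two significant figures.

[H+] = 10^(-5.92) = 1.20 × 10^-6 M
At equilibrium [HA] = 0.0553 − 1.20 × 10^-6 = 5.53 × 10^-2 M
Ka = [H+][A-]/[HA] = (1.20 × 10^-6)² / 5.53 × 10^-2 = 2.6 × 10^-11

Ka = 2.6 × 10^-11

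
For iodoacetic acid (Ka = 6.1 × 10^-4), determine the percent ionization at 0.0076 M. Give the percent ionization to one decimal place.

ICH2COOH ⇌ ICH2COO- + H+; let x = [H+] at equilibrium.
Solve x² + 0.00061x − 4.64e-06 = 0 → x = 1.87 × 10^-3 M
% ionization = x/C₀ × 100% = 1.87 × 10^-3/0.0076 × 100% = 24.6%

24.6%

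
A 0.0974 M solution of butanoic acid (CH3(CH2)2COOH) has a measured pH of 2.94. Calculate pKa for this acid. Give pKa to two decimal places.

pKa = 4.86

[H+] = 10^(-2.94) = 1.15 × 10^-3 M
At equilibrium [HA] = 0.0974 − 1.15 × 10^-3 = 9.63 × 10^-2 M
Ka = [H+][A-]/[HA] = (1.15 × 10^-3)² / 9.63 × 10^-2 = 1.37 × 10^-5
pKa = -log(1.37 × 10^-5) = 4.86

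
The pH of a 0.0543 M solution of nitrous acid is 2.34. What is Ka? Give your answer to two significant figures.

Ka = 4.2 × 10^-4

[H+] = 10^(-2.34) = 4.57 × 10^-3 M
At equilibrium [HA] = 0.0543 − 4.57 × 10^-3 = 4.97 × 10^-2 M
Ka = [H+][A-]/[HA] = (4.57 × 10^-3)² / 4.97 × 10^-2 = 4.2 × 10^-4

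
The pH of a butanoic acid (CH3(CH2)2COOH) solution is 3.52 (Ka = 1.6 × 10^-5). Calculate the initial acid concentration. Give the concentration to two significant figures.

C₀ = 6.0 × 10^-3 M

[H+] = 10^(-3.52) = 3.02 × 10^-4 M = x
Ka = x²/(C₀ − x) ⇒ C₀ = x + x²/Ka
C₀ = 3.02 × 10^-4 + (3.02 × 10^-4)²/(1.6 × 10^-5) = 6.00 × 10^-3 M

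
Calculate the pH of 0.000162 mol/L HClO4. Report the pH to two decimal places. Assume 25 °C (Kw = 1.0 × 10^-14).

pH = 3.79

HClO4 is a strong acid and dissociates completely, so [H+] = 0.000162 M.
pH = -log(0.000162) = 3.79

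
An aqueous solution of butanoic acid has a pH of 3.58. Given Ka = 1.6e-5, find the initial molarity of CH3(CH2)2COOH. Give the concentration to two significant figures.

C₀ = 4.6 × 10^-3 M

[H+] = 10^(-3.58) = 2.63 × 10^-4 M = x
Ka = x²/(C₀ − x) ⇒ C₀ = x + x²/Ka
C₀ = 2.63 × 10^-4 + (2.63 × 10^-4)²/(1.6 × 10^-5) = 4.59 × 10^-3 M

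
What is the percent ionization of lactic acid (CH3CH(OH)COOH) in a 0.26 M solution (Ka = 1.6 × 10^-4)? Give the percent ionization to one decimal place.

2.5%

CH3CH(OH)COOH ⇌ CH3CH(OH)COO- + H+; let x = [H+] at equilibrium.
x ≈ √(Ka·C₀) = √(1.6 × 10^-4 × 0.26) = 6.45 × 10^-3 M
% ionization = x/C₀ × 100% = 6.45 × 10^-3/0.26 × 100% = 2.5%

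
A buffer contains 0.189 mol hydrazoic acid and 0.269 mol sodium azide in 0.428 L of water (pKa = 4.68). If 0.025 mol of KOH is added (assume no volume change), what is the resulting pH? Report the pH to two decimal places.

After neutralization: n(HN3) = 0.164 mol, n(N3-) = 0.294 mol.
pH = pKa + log(n_N3-/n_HN3) = 4.68 + log(0.294/0.164) = 4.68 + (+0.254)

pH = 4.93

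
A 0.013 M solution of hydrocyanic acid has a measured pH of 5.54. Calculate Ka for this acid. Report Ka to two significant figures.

Ka = 6.4 × 10^-10

[H+] = 10^(-5.54) = 2.88 × 10^-6 M
At equilibrium [HA] = 0.013 − 2.88 × 10^-6 = 1.30 × 10^-2 M
Ka = [H+][A-]/[HA] = (2.88 × 10^-6)² / 1.30 × 10^-2 = 6.4 × 10^-10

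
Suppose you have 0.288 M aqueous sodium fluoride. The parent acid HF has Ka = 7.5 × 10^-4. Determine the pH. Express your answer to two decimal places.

pH = 8.29

F- is the conjugate base of the weak acid HF.
Kb = Kw/Ka = 1.0×10^-14 / 7.5 × 10^-4 = 1.33 × 10^-11
Kb = [OH-]²/(0.288 − [OH-]) = 1.33 × 10^-11
Assume [OH-] ≪ 0.288: [OH-] ≈ √(1.33 × 10^-11 × 0.288) = 1.96 × 10^-6 M
pOH = 5.71, so pH = 14.00 − pOH = 8.29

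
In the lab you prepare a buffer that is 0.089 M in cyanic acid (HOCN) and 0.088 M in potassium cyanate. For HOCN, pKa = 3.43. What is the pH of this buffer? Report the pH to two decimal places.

pH = pKa + log([A⁻]/[HA]) = 3.43 + log(0.088/0.089)
pH = 3.43 + (-0.005) = 3.43

pH = 3.43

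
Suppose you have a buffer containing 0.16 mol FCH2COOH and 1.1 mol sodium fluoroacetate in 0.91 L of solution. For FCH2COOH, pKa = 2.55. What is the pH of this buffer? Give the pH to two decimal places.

pH = pKa + log([A⁻]/[HA]) = 2.55 + log(1.1/0.16)
pH = 2.55 + (+0.837) = 3.39

pH = 3.39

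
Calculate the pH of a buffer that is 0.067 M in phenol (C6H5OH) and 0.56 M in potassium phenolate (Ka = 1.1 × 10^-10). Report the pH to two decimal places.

pKa = −log(1.1 × 10^-10) = 9.959
Henderson–Hasselbalch: pH = pKa + log([C6H5O-]/[C6H5OH]) = 9.959 + log(0.56/0.067)
pH = 9.959 + (+0.922) = 10.88

pH = 10.88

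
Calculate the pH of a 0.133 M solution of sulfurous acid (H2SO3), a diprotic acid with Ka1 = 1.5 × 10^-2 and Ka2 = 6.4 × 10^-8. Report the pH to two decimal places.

Since Ka1 ≫ Ka2, the first ionization dominates [H+].
Ka1 = x²/(0.133 − x) = 1.5 × 10^-2
Solving the quadratic: x = (−Ka1 + √(Ka1² + 4·Ka1·C₀))/2 = 3.78 × 10^-2 M
pH = −log(3.78 × 10^-2) = 1.42

pH = 1.42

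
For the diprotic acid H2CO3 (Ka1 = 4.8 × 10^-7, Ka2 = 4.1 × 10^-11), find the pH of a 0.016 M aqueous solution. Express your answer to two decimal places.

Ka1 ≫ Ka2, so treat the first dissociation as the only significant source of H+.
Ka1 = x²/(0.016 − x) = 4.8 × 10^-7
x ≈ √(4.8 × 10^-7 × 0.016) = 8.76 × 10^-5 M
pH = −log(8.76 × 10^-5) = 4.06

pH = 4.06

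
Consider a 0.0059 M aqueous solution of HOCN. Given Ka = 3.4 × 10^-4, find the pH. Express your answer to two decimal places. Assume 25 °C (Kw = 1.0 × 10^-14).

HOCN ⇌ OCN- + H+
Ka = [H+]²/(0.0059 − [H+]) = 3.4 × 10^-4
The 5% rule fails; solving [H+]² + Ka·[H+] − Ka·C₀ = 0 exactly:
[H+] = [−0.00034 + √(0.00034² + 8.02e-06)]/2 = 1.26 × 10^-3 M
pH = −log(1.26 × 10^-3) = 2.90

pH = 2.90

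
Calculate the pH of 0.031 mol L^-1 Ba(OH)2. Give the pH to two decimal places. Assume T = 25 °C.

Ba(OH)2 is a strong base (each formula unit releases 2 OH-); [OH-] = 0.062 M.
pOH = -log(0.062) = 1.21
pH = 14.00 - 1.21 = 12.79

pH = 12.79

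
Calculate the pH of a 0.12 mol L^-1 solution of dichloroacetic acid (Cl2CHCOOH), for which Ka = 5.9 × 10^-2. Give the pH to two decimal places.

Cl2CHCOOH ⇌ Cl2CHCOO- + H+
Ka = x²/(0.12 − x) = 5.9 × 10^-2
The 5% rule fails; solving x² + Ka·x − Ka·C₀ = 0 exactly:
x = (−Ka + √(Ka² + 4·Ka·C₀))/2 = 5.97 × 10^-2 M
pH = −log[H+] = −log(5.97 × 10^-2) = 1.22

pH = 1.22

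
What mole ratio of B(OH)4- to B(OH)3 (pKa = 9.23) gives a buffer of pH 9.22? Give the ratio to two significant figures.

ratio = 0.98

pH = pKa + log(r) ⇒ log(r) = 9.22 − 9.23 = -0.01
r = [B(OH)4-]/[B(OH)3] = 10^(-0.01) = 0.977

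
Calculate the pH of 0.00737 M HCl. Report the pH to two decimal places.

pH = 2.13

HCl is a strong acid and dissociates completely, so [H+] = 0.00737 M.
pH = -log(0.00737) = 2.13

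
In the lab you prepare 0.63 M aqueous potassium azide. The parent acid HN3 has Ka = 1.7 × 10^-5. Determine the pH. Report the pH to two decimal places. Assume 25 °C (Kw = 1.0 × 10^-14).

pH = 9.28

N3- is the conjugate base of the weak acid HN3.
Kb = Kw/Ka = 1.0×10^-14 / 1.7 × 10^-5 = 5.88 × 10^-10
From the ICE table, Kb = [OH-]²/(0.63 − [OH-]) = 5.88 × 10^-10.
Neglecting [OH-] in the denominator: [OH-] = √(5.88 × 10^-10 × 0.63) = 1.92 × 10^-5 M
([OH-]/C₀ = 0.0031% < 5%, so the approximation holds.)
pOH = −log(1.92 × 10^-5) = 4.72; pH = 14.00 − 4.72 = 9.28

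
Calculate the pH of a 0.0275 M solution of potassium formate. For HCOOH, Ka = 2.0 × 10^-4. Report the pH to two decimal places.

HCOO- is the conjugate base of the weak acid HCOOH.
Kb = Kw/Ka = 1.0×10^-14 / 2.0 × 10^-4 = 5.00 × 10^-11
From the ICE table, Kb = [OH-]²/(0.0275 − [OH-]) = 5.00 × 10^-11.
Since Kb ≪ C₀, [OH-] ≈ √(Kb·C₀) = 1.17 × 10^-6 M.
([OH-]/C₀ = 0.0043% < 5%, so the approximation holds.)
pOH = −log(1.17 × 10^-6) = 5.93; pH = 14.00 − 5.93 = 8.07

pH = 8.07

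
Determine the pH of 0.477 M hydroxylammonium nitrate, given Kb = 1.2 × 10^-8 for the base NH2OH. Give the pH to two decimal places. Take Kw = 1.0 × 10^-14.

pH = 3.20

NH3OH+ is the conjugate acid of the weak base NH2OH.
Ka = Kw/Kb = 1.0×10^-14 / 1.2 × 10^-8 = 8.33 × 10^-7
Ka = [H+]²/(0.477 − [H+]) = 8.33 × 10^-7
Assume [H+] ≪ 0.477: [H+] ≈ √(8.33 × 10^-7 × 0.477) = 6.30 × 10^-4 M
pH = −log(6.30 × 10^-4) = 3.20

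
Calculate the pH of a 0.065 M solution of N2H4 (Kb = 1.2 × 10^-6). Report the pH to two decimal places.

pH = 10.45

N2H4 + H2O ⇌ N2H5+ + OH-
Let x = [OH-] at equilibrium. Kb = x²/(0.065 − x).
Assume x ≪ 0.065: x ≈ √(1.2 × 10^-6 × 0.065) = 2.79 × 10^-4 M
pOH = −log(2.79 × 10^-4) = 3.55; pH = 14.00 − 3.55 = 10.45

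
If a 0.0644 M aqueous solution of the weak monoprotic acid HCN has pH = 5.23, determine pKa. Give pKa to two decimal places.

[H+] = 10^(-5.23) = 5.89 × 10^-6 M
At equilibrium [HA] = 0.0644 − 5.89 × 10^-6 = 6.44 × 10^-2 M
Ka = [H+][A-]/[HA] = (5.89 × 10^-6)² / 6.44 × 10^-2 = 5.39 × 10^-10
pKa = -log(5.39 × 10^-10) = 9.27

pKa = 9.27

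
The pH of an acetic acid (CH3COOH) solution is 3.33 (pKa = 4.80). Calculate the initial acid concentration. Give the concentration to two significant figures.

C₀ = 1.4 × 10^-2 M

[H+] = 10^(-3.33) = 4.68 × 10^-4 M = x
Ka = 10^(−4.80) = 1.58 × 10^-5
Ka = x²/(C₀ − x) ⇒ C₀ = x + x²/Ka
C₀ = 4.68 × 10^-4 + (4.68 × 10^-4)²/(1.58 × 10^-5) = 1.43 × 10^-2 M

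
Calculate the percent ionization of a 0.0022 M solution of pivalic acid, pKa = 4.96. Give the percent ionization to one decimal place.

6.8%

(CH3)3CCOOH ⇌ (CH3)3CCOO- + H+; let x = [H+] at equilibrium.
Ka = 10^(−4.96) = 1.10 × 10^-5
Solve x² + 1.1e-05x − 2.42e-08 = 0 → x = 1.50 × 10^-4 M
% ionization = x/C₀ × 100% = 1.50 × 10^-4/0.0022 × 100% = 6.8%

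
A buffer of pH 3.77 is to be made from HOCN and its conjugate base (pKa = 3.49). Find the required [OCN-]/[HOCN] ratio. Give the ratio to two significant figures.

ratio = 1.9

pH = pKa + log(r) ⇒ log(r) = 3.77 − 3.49 = +0.28
r = [OCN-]/[HOCN] = 10^(+0.28) = 1.91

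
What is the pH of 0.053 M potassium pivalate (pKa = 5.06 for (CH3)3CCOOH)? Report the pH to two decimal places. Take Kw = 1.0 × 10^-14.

(CH3)3CCOO- is the conjugate base of the weak acid (CH3)3CCOOH.
Ka = 10^(−5.06) = 8.71 × 10^-6
Kb = Kw/Ka = 1.0×10^-14 / 8.71 × 10^-6 = 1.15 × 10^-9
Kb = x²/(0.053 − x) = 1.15 × 10^-9
Assume x ≪ 0.053: x ≈ √(1.15 × 10^-9 × 0.053) = 7.81 × 10^-6 M
pOH = −log(7.81 × 10^-6) = 5.11; pH = 14.00 − 5.11 = 8.89

pH = 8.89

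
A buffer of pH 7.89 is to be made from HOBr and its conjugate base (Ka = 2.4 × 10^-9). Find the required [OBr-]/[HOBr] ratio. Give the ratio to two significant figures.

pKa = -log(2.4 × 10^-9) = 8.620
pH = pKa + log(r) ⇒ log(r) = 7.89 − 8.620 = -0.730
r = [OBr-]/[HOBr] = 10^(-0.730) = 0.186

ratio = 0.19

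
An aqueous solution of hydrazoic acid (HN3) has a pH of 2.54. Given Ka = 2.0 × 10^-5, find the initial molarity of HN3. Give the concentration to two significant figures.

[H+] = 10^(-2.54) = 2.88 × 10^-3 M = x
Ka = x²/(C₀ − x) ⇒ C₀ = x + x²/Ka
C₀ = 2.88 × 10^-3 + (2.88 × 10^-3)²/(2.0 × 10^-5) = 4.18 × 10^-1 M

C₀ = 4.2 × 10^-1 M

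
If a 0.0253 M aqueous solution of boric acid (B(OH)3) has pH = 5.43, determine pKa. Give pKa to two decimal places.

[H+] = 10^(-5.43) = 3.72 × 10^-6 M
At equilibrium [HA] = 0.0253 − 3.72 × 10^-6 = 2.53 × 10^-2 M
Ka = [H+][A-]/[HA] = (3.72 × 10^-6)² / 2.53 × 10^-2 = 5.47 × 10^-10
pKa = -log(5.47 × 10^-10) = 9.26

pKa = 9.26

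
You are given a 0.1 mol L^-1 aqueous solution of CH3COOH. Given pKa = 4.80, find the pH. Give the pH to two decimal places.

CH3COOH ⇌ CH3COO- + H+
Ka = 10^(−4.80) = 1.58 × 10^-5
Ka = x²/(0.1 − x) = 1.58 × 10^-5
Since Ka ≪ C₀, x ≈ √(Ka·C₀) = 1.26 × 10^-3 M.
pH = −log(1.26 × 10^-3) = 2.90

pH = 2.90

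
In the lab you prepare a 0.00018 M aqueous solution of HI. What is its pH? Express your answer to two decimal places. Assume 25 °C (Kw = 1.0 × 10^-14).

HI is a strong acid and dissociates completely, so [H+] = 0.00018 M.
pH = -log(0.00018) = 3.74

pH = 3.74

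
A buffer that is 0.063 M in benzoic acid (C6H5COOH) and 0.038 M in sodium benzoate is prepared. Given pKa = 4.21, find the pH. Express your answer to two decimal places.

Using pH = pKa + log([base]/[acid]) with [base]/[acid] = 0.038/0.063:
pH = 4.21 + (-0.220) = 3.99

pH = 3.99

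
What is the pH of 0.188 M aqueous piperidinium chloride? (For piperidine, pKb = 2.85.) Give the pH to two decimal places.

pH = 5.94

C5H10NH2+ is the conjugate acid of the weak base C5H10NH.
Kb = 10^(−2.85) = 1.41 × 10^-3
Ka = Kw/Kb = 1.0×10^-14 / 1.41 × 10^-3 = 7.09 × 10^-12
Let x = [H+] at equilibrium. Ka = x²/(0.188 − x).
Assume x ≪ 0.188: x ≈ √(7.09 × 10^-12 × 0.188) = 1.15 × 10^-6 M
pH = −log[H+] = −log(1.15 × 10^-6) = 5.94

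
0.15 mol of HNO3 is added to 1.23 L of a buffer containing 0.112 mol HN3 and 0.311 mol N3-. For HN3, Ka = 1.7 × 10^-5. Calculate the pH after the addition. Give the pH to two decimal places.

After neutralization: n(HN3) = 0.262 mol, n(N3-) = 0.161 mol.
pKa = −log(1.7 × 10^-5) = 4.770
Henderson–Hasselbalch with mole ratio 0.161/0.262: pH = 4.770 + (-0.211)

pH = 4.56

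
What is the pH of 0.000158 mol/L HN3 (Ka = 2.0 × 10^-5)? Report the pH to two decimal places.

pH = 4.33

HN3 ⇌ N3- + H+
From the ICE table, Ka = x²/(0.000158 − x) = 2.0 × 10^-5.
The 5% rule fails; solving x² + Ka·x − Ka·C₀ = 0 exactly:
x = [−2e-05 + √(2e-05² + 1.26e-08)]/2 = 4.71 × 10^-5 M
pH = −log[H+] = −log(4.71 × 10^-5) = 4.33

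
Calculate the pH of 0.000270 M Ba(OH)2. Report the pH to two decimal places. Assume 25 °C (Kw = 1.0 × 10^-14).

pH = 10.73

Ba(OH)2 is a strong base (each formula unit releases 2 OH-); [OH-] = 0.00054 M.
pOH = -log(0.00054) = 3.27
pH = 14.00 - 3.27 = 10.73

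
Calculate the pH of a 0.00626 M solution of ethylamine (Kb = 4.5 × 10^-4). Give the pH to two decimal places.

pH = 11.17

C2H5NH2 + H2O ⇌ C2H5NH3+ + OH-
From the ICE table, Kb = x²/(0.00626 − x) = 4.5 × 10^-4.
Here C₀/Kb ≈ 13.9, so the small-x approximation fails. Use the quadratic:
x = (−Kb + √(Kb² + 4·Kb·C₀))/2 = 1.47 × 10^-3 M
pOH = 2.83, so pH = 14.00 − pOH = 11.17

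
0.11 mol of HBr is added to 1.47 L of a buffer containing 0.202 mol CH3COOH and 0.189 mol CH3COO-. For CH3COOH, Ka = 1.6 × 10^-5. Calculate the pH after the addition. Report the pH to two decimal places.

pH = 4.20

After neutralization: n(CH3COOH) = 0.312 mol, n(CH3COO-) = 0.079 mol.
pKa = −log(1.6 × 10^-5) = 4.796
pH = pKa + log([A⁻]/[HA]) = 4.796 + log(0.079/0.312) = 4.796 -0.597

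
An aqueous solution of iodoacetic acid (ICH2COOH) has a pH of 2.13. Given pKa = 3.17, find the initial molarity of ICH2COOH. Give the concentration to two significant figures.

C₀ = 8.9 × 10^-2 M

[H+] = 10^(-2.13) = 7.41 × 10^-3 M = x
Ka = 10^(−3.17) = 6.76 × 10^-4
Ka = x²/(C₀ − x) ⇒ C₀ = x + x²/Ka
C₀ = 7.41 × 10^-3 + (7.41 × 10^-3)²/(6.76 × 10^-4) = 8.86 × 10^-2 M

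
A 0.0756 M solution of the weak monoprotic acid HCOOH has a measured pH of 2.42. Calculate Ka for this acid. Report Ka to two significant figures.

[H+] = 10^(-2.42) = 3.80 × 10^-3 M
At equilibrium [HA] = 0.0756 − 3.80 × 10^-3 = 7.18 × 10^-2 M
Ka = [H+][A-]/[HA] = (3.80 × 10^-3)² / 7.18 × 10^-2 = 2.0 × 10^-4

Ka = 2.0 × 10^-4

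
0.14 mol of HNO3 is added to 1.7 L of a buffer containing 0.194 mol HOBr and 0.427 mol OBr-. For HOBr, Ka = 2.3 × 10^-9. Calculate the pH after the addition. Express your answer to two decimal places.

pH = 8.57

Added H+ converts OBr- to HOBr: HOBr → 0.334 mol, OBr- → 0.287 mol.
pKa = −log(2.3 × 10^-9) = 8.638
Henderson–Hasselbalch with mole ratio 0.287/0.334: pH = 8.638 + (-0.066)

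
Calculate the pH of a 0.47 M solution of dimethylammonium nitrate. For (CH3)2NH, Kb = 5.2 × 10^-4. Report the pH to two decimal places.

(CH3)2NH2+ is the conjugate acid of the weak base (CH3)2NH.
Ka = Kw/Kb = 1.0×10^-14 / 5.2 × 10^-4 = 1.92 × 10^-11
From the ICE table, Ka = [H+]²/(0.47 − [H+]) = 1.92 × 10^-11.
Assume [H+] ≪ 0.47: [H+] ≈ √(1.92 × 10^-11 × 0.47) = 3.00 × 10^-6 M
([H+]/C₀ = 0.00064% < 5%, so the approximation holds.)
pH = −log(3.00 × 10^-6) = 5.52

pH = 5.52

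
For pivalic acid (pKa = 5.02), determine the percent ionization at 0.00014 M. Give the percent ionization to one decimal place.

22.9%

(CH3)3CCOOH ⇌ (CH3)3CCOO- + H+; let x = [H+] at equilibrium.
Ka = 10^(−5.02) = 9.55 × 10^-6
Ka = x²/(C₀ − x); solving the quadratic gives x = 3.21 × 10^-5 M.
Fraction ionized = 3.21 × 10^-5 / 0.00014 = 0.2293 → 22.9%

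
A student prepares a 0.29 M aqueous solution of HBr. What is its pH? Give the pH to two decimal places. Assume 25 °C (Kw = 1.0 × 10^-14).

HBr is a strong acid and dissociates completely, so [H+] = 0.29 M.
pH = -log(0.29) = 0.54

pH = 0.54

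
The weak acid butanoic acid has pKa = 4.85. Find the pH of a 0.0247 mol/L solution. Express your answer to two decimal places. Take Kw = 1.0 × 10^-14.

pH = 3.23

CH3(CH2)2COOH ⇌ CH3(CH2)2COO- + H+
Ka = 10^(−4.85) = 1.41 × 10^-5
Let x = [H+] at equilibrium. Ka = x²/(0.0247 − x).
Assume x ≪ 0.0247: x ≈ √(1.41 × 10^-5 × 0.0247) = 5.90 × 10^-4 M
pH = −log(5.90 × 10^-4) = 3.23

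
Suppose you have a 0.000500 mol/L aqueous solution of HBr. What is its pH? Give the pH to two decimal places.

pH = 3.30

HBr is a strong acid and dissociates completely, so [H+] = 0.000500 M.
pH = -log(0.0005) = 3.30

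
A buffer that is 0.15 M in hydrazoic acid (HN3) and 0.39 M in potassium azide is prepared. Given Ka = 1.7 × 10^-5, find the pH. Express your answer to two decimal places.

pH = 5.18

pKa = −log(1.7 × 10^-5) = 4.770
pH = pKa + log([A⁻]/[HA]) = 4.770 + log(0.39/0.15)
pH = 4.770 + (+0.415) = 5.18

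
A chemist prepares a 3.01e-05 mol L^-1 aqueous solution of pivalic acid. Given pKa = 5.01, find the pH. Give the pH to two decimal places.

(CH3)3CCOOH ⇌ (CH3)3CCOO- + H+
Ka = 10^(−5.01) = 9.77 × 10^-6
From the ICE table, Ka = [H+]²/(3.01e-05 − [H+]) = 9.77 × 10^-6.
[H+] is not negligible relative to C₀; solve [H+]² + 9.77e-06·[H+] − 2.94e-10 = 0.
[H+] = (−Ka + √(Ka² + 4·Ka·C₀))/2 = 1.29 × 10^-5 M
pH = −log[H+] = −log(1.29 × 10^-5) = 4.89

pH = 4.89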